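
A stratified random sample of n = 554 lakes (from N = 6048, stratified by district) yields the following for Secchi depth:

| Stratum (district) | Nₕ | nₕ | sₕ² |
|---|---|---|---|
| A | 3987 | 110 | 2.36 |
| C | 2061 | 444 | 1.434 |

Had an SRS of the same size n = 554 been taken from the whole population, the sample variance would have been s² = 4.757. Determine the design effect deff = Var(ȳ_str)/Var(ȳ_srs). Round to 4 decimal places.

Var(ȳ_str) = Σ Wₕ²(1−fₕ)sₕ²/nₕ with Wₕ = Nₕ/6048:
  A: (3987/6048)²·(1−110/3987)·2.36/110 = 0.0090664608
  C: (2061/6048)²·(1−444/2061)·1.434/444 = 2.9425959 × 10^-4
  → Var(ȳ_str) = 0.0093607204.
Var(ȳ_srs) = (1 − 554/6048)·4.757/554 = 0.0078001016.
deff = 0.0093607204 / 0.0078001016 = 1.2001.

1.2001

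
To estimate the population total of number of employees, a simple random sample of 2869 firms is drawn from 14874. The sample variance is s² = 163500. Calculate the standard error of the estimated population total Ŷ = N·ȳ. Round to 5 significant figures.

Var(Ŷ) = N²·Var(ȳ) = N²·(1 − n/N)·s²/n.
f = 2869/14874 = 0.19288692; Var(ȳ) = 0.80711308·163500/2869 = 45.996162.
Var(Ŷ) = 14874² · 45.996162 = 1.0176001 × 10^10.
SE(Ŷ) = √(1.0176001 × 10^10) = 100880.

100880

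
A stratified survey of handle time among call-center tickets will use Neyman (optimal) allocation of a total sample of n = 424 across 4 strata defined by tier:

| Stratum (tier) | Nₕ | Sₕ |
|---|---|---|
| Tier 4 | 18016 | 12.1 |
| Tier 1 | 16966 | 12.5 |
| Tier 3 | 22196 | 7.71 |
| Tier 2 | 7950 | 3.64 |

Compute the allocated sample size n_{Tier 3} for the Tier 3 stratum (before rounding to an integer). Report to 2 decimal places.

Neyman allocation: nₕ = n·NₕSₕ / Σⱼ NⱼSⱼ.
Σ NⱼSⱼ = 18016·12.1 + 16966·12.5 + 22196·7.71 + 7950·3.64 = 630137.76.
n_{Tier 3} = 424·22196·7.71 / 630137.76 = 115.15.

115.15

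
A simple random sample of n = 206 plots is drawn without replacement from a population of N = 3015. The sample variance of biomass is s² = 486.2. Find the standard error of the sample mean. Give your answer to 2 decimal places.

1.48

Under SRS without replacement, Var(ȳ) = (1 − f)·s²/n with f = n/N = 206/3015 = 0.06832504.
Var(ȳ) = (1 − 0.06832504)·486.2/206 = 0.93167496·2.3601942 = 2.1989338.
SE(ȳ) = √(2.1989338) = 1.48.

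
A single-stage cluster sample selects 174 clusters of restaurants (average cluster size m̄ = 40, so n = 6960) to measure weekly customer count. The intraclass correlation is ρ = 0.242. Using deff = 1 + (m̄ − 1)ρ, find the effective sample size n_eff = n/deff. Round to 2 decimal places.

deff = 1 + (40 − 1)·0.242 = 1 + 9.438 = 10.438.
n_eff = 6960 / 10.438 = 666.79.

666.79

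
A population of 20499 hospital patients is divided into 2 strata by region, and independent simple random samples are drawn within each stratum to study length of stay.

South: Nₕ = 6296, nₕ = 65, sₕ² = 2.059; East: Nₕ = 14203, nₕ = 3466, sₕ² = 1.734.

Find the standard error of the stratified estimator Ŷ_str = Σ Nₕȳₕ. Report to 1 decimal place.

1148.5

Var(Ŷ_str) = Σₕ Nₕ²(1 − fₕ)sₕ²/nₕ.
South: 6296²·(1 − 65/6296)·2.059/65 = 1.2426976 × 10^6.
East: 14203²·(1 − 3466/14203)·1.734/3466 = 76292.804.
Sum = 1.3189904 × 10^6.
SE = √(1.3189904 × 10^6) = 1148.5.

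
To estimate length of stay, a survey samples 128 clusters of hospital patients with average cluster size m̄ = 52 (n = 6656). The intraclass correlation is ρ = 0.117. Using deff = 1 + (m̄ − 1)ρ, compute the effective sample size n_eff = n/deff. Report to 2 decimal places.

deff = 1 + (52 − 1)·0.117 = 1 + 5.967 = 6.967.
n_eff = 6656 / 6.967 = 955.36.

955.36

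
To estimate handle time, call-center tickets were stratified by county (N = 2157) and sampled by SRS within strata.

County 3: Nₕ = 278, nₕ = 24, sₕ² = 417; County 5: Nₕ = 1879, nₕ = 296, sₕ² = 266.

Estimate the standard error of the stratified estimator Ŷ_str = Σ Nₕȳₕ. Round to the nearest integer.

Var(Ŷ_str) = Σₕ Nₕ²(1 − fₕ)sₕ²/nₕ.
County 3: 278²·(1 − 24/278)·417/24 = 1.2268835 × 10^6.
County 5: 1879²·(1 − 296/1879)·266/296 = 2.6729918 × 10^6.
Sum = 3.8998753 × 10^6.
SE = √(3.8998753 × 10^6) = 1975.

1975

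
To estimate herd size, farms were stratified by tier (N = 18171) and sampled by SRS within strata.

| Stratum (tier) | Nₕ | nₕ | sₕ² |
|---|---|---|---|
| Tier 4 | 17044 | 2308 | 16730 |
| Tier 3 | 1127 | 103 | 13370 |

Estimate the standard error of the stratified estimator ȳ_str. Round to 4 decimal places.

Var(ȳ_str) = Σₕ Wₕ²(1 − fₕ)sₕ²/nₕ with Wₕ = Nₕ/N, N = 18171.
Tier 4: Wₕ = 0.93797810; term = 0.93797810²·(1 − 0.13541422)·16730/2308 = 5.5138331.
Tier 3: Wₕ = 0.06202190; term = 0.06202190²·(1 − 0.09139308)·13370/103 = 0.45369124.
Sum = 5.9675243.
SE = √(5.9675243) = 2.4429.

2.4429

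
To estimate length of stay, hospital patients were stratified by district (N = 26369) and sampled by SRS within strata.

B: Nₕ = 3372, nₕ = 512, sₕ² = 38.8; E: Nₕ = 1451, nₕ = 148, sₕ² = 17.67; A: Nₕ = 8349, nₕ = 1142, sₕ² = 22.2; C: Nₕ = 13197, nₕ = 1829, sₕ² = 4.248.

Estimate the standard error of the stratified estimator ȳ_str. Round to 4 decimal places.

0.0597

Var(ȳ_str) = Σₕ Wₕ²(1 − fₕ)sₕ²/nₕ with Wₕ = Nₕ/N, N = 26369.
B: Wₕ = 0.12787743; term = 0.12787743²·(1 − 0.15183867)·38.8/512 = 0.0010510613.
E: Wₕ = 0.05502674; term = 0.05502674²·(1 − 0.10199862)·17.67/148 = 3.2463799 × 10^-4.
A: Wₕ = 0.31662179; term = 0.31662179²·(1 − 0.13678285)·22.2/1142 = 0.0016822422.
C: Wₕ = 0.50047404; term = 0.50047404²·(1 − 0.13859210)·4.248/1829 = 5.0112119 × 10^-4.
Sum = 0.0035590627.
SE = √(0.0035590627) = 0.0597.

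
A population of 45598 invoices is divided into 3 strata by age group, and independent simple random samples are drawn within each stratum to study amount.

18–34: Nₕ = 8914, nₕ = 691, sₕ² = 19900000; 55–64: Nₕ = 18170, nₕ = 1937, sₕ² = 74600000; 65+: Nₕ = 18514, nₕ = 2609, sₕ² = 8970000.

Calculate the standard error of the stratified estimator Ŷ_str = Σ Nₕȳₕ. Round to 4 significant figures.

Var(Ŷ_str) = Σₕ Nₕ²(1 − fₕ)sₕ²/nₕ.
18–34: 8914²·(1 − 691/8914)·19900000/691 = 2.11095 × 10^12.
55–64: 18170²·(1 − 1937/18170)·74600000/1937 = 1.1359597 × 10^13.
65+: 18514²·(1 − 2609/18514)·8970000/2609 = 1.0124004 × 10^12.
Sum = 1.4482947 × 10^13.
SE = √(1.4482947 × 10^13) = 3.806 × 10^6.

3.806 × 10^6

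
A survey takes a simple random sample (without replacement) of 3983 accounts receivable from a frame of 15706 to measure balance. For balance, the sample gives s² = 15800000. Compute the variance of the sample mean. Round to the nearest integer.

Under SRS without replacement, Var(ȳ) = (1 − f)·s²/n with f = n/N = 3983/15706 = 0.25359735.
Var(ȳ) = (1 − 0.25359735)·15800000/3983 = 0.74640265·3966.8592 = 2960.8742.

2961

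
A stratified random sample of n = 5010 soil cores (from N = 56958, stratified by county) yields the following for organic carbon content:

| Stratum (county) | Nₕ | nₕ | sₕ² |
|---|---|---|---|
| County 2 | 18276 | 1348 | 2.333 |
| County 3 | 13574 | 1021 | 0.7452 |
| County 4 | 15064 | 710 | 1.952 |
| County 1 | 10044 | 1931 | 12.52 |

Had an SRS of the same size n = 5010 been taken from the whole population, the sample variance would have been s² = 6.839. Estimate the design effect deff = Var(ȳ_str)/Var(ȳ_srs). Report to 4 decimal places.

Var(ȳ_str) = Σ Wₕ²(1−fₕ)sₕ²/nₕ with Wₕ = Nₕ/56958:
  County 2: (18276/56958)²·(1−1348/18276)·2.333/1348 = 1.6504493 × 10^-4
  County 3: (13574/56958)²·(1−1021/13574)·0.7452/1021 = 3.8334784 × 10^-5
  County 4: (15064/56958)²·(1−710/15064)·1.952/710 = 1.832421 × 10^-4
  County 1: (10044/56958)²·(1−1931/10044)·12.52/1931 = 1.6285488 × 10^-4
  → Var(ȳ_str) = 5.4947669 × 10^-4.
Var(ȳ_srs) = (1 − 5010/56958)·6.839/5010 = 0.0012449989.
deff = (5.4947669 × 10^-4) / 0.0012449989 = 0.4413.

0.4413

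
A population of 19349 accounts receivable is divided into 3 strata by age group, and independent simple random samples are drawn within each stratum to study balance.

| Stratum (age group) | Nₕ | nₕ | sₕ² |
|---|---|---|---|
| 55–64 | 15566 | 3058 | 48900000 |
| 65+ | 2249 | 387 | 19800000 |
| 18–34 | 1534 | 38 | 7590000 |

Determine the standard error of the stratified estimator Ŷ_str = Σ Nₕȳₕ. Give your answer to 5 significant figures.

1.9458 × 10^6

Var(Ŷ_str) = Σₕ Nₕ²(1 − fₕ)sₕ²/nₕ.
55–64: 15566²·(1 − 3058/15566)·48900000/3058 = 3.1134097 × 10^12.
65+: 2249²·(1 − 387/2249)·19800000/387 = 2.1425125 × 10^11.
18–34: 1534²·(1 − 38/1534)·7590000/38 = 4.5836889 × 10^11.
Sum = 3.7860298 × 10^12.
SE = √(3.7860298 × 10^12) = 1.9458 × 10^6.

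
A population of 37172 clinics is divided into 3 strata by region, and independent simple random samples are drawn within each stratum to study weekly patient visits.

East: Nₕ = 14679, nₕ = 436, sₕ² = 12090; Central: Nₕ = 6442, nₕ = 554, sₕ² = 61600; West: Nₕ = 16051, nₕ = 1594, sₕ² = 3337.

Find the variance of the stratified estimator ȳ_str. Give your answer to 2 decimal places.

Var(ȳ_str) = Σₕ Wₕ²(1 − fₕ)sₕ²/nₕ with Wₕ = Nₕ/N, N = 37172.
East: Wₕ = 0.39489401; term = 0.39489401²·(1 − 0.02970230)·12090/436 = 4.1957142.
Central: Wₕ = 0.17330249; term = 0.17330249²·(1 − 0.08599814)·61600/554 = 3.0523028.
West: Wₕ = 0.43180351; term = 0.43180351²·(1 − 0.09930845)·3337/1594 = 0.35157364.
Sum = 7.5995906.

7.60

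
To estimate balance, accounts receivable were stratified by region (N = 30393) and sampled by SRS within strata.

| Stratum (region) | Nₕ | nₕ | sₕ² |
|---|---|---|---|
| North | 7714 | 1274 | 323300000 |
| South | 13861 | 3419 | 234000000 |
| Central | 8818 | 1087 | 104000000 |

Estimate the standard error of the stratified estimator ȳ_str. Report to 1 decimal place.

177.3

Var(ȳ_str) = Σₕ Wₕ²(1 − fₕ)sₕ²/nₕ with Wₕ = Nₕ/N, N = 30393.
North: Wₕ = 0.25380844; term = 0.25380844²·(1 − 0.16515426)·323300000/1274 = 13647.548.
South: Wₕ = 0.45605896; term = 0.45605896²·(1 − 0.24666330)·234000000/3419 = 10723.779.
Central: Wₕ = 0.29013260; term = 0.29013260²·(1 − 0.12327058)·104000000/1087 = 7060.9384.
Sum = 31432.265.
SE = √(31432.265) = 177.3.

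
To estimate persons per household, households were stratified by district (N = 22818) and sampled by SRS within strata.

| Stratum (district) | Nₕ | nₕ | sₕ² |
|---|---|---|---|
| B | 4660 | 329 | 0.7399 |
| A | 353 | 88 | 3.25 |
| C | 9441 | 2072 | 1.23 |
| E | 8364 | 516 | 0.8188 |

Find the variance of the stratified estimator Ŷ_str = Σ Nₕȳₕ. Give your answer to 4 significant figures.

194300

Var(Ŷ_str) = Σₕ Nₕ²(1 − fₕ)sₕ²/nₕ.
B: 4660²·(1 − 329/4660)·0.7399/329 = 45389.064.
A: 353²·(1 − 88/353)·3.25/88 = 3454.7869.
C: 9441²·(1 − 2072/9441)·1.23/2072 = 41299.226.
E: 8364²·(1 − 516/8364)·0.8188/516 = 104160.04.
Sum = 194303.12.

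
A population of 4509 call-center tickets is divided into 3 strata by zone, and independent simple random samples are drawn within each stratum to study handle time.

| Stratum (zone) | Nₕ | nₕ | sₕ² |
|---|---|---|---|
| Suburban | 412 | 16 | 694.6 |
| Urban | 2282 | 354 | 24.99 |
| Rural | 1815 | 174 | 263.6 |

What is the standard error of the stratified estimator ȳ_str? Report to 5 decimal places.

Var(ȳ_str) = Σₕ Wₕ²(1 − fₕ)sₕ²/nₕ with Wₕ = Nₕ/N, N = 4509.
Suburban: Wₕ = 0.09137281; term = 0.09137281²·(1 − 0.03883495)·694.6/16 = 0.3483748.
Urban: Wₕ = 0.50609891; term = 0.50609891²·(1 − 0.15512708)·24.99/354 = 0.015276547.
Rural: Wₕ = 0.40252828; term = 0.40252828²·(1 − 0.09586777)·263.6/174 = 0.2219325.
Sum = 0.58558385.
SE = √(0.58558385) = 0.76523.

0.76523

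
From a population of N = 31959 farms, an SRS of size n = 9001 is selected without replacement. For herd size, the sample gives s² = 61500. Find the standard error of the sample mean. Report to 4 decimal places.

2.2155

Under SRS without replacement, Var(ȳ) = (1 − f)·s²/n with f = n/N = 9001/31959 = 0.28164210.
Var(ȳ) = (1 − 0.28164210)·61500/9001 = 0.71835790·6.8325742 = 4.9082336.
SE(ȳ) = √(4.9082336) = 2.2155.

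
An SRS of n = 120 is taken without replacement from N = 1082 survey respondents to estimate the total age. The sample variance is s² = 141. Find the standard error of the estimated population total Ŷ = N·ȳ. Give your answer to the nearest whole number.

1106

Var(Ŷ) = N²·Var(ȳ) = N²·(1 − n/N)·s²/n.
f = 120/1082 = 0.11090573; Var(ȳ) = 0.88909427·141/120 = 1.0446858.
Var(Ŷ) = 1082² · 1.0446858 = 1.2230387 × 10^6.
SE(Ŷ) = √(1.2230387 × 10^6) = 1106.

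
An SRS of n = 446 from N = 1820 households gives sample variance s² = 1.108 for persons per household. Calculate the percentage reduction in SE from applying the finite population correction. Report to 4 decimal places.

f = n/N = 446/1820 = 0.24505495.
SE_no-fpc = √(s²/n) = 0.049842802; SE_fpc = √((1−f)s²/n) = 0.043307202.
Ratio = √(1−f) = 0.86887574. Reduction = 100·(1 − 0.86887574) = 13.1124%.

13.1124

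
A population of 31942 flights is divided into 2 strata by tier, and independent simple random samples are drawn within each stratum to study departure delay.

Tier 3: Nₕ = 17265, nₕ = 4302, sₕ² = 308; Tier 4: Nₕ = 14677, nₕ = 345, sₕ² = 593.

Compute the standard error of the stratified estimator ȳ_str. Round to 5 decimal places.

Var(ȳ_str) = Σₕ Wₕ²(1 − fₕ)sₕ²/nₕ with Wₕ = Nₕ/N, N = 31942.
Tier 3: Wₕ = 0.54051093; term = 0.54051093²·(1 − 0.24917463)·308/4302 = 0.015704648.
Tier 4: Wₕ = 0.45948907; term = 0.45948907²·(1 − 0.02350617)·593/345 = 0.3543688.
Sum = 0.37007345.
SE = √(0.37007345) = 0.60834.

0.60834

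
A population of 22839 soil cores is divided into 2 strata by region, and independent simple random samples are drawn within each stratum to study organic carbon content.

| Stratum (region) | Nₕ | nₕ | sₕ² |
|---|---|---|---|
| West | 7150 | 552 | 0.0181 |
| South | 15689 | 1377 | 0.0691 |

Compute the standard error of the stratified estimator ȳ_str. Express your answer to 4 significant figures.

Var(ȳ_str) = Σₕ Wₕ²(1 − fₕ)sₕ²/nₕ with Wₕ = Nₕ/N, N = 22839.
West: Wₕ = 0.31306099; term = 0.31306099²·(1 − 0.07720280)·0.0181/552 = 2.9655393 × 10^-6.
South: Wₕ = 0.68693901; term = 0.68693901²·(1 − 0.08776850)·0.0691/1377 = 2.1601581 × 10^-5.
Sum = 2.456712 × 10^-5.
SE = √(2.456712 × 10^-5) = 0.004957.

0.004957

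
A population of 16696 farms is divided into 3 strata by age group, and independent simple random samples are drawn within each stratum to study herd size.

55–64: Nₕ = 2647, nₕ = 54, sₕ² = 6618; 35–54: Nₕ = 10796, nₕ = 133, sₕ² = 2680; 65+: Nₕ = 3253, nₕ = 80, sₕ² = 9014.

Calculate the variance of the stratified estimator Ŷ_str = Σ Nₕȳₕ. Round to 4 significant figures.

Var(Ŷ_str) = Σₕ Nₕ²(1 − fₕ)sₕ²/nₕ.
55–64: 2647²·(1 − 54/2647)·6618/54 = 8.4118101 × 10^8.
35–54: 10796²·(1 − 133/10796)·2680/133 = 2.3196659 × 10^9.
65+: 3253²·(1 − 80/3253)·9014/80 = 1.1630053 × 10^9.
Sum = 4.3238522 × 10^9.

4.324 × 10^9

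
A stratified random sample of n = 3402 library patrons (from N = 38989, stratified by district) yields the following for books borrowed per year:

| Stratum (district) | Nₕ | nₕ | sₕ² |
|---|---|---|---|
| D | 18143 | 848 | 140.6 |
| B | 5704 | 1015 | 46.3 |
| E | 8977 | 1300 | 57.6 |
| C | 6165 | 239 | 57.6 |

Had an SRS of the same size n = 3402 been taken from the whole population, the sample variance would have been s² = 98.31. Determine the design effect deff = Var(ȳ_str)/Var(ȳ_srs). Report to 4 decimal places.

Var(ȳ_str) = Σ Wₕ²(1−fₕ)sₕ²/nₕ with Wₕ = Nₕ/38989:
  D: (18143/38989)²·(1−848/18143)·140.6/848 = 0.034224329
  B: (5704/38989)²·(1−1015/5704)·46.3/1015 = 8.0258401 × 10^-4
  E: (8977/38989)²·(1−1300/8977)·57.6/1300 = 0.0020087121
  C: (6165/38989)²·(1−239/6165)·57.6/239 = 0.0057920875
  → Var(ȳ_str) = 0.042827713.
Var(ȳ_srs) = (1 − 3402/38989)·98.31/3402 = 0.026376227.
deff = 0.042827713 / 0.026376227 = 1.6237.

1.6237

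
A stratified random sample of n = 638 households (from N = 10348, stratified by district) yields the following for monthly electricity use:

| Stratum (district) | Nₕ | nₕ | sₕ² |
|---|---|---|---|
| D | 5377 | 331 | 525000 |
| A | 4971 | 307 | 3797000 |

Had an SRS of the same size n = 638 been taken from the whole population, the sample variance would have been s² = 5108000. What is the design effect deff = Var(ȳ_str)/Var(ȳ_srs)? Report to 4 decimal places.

0.4099

Var(ȳ_str) = Σ Wₕ²(1−fₕ)sₕ²/nₕ with Wₕ = Nₕ/10348:
  D: (5377/10348)²·(1−331/5377)·525000/331 = 401.88866
  A: (4971/10348)²·(1−307/4971)·3797000/307 = 2677.8835
  → Var(ȳ_str) = 3079.7722.
Var(ȳ_srs) = (1 − 638/10348)·5108000/638 = 7512.6476.
deff = 3079.7722 / 7512.6476 = 0.4099.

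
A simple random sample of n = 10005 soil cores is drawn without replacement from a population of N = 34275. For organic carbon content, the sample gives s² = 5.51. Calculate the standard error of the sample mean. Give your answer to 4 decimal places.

0.0197

Under SRS without replacement, Var(ȳ) = (1 − f)·s²/n with f = n/N = 10005/34275 = 0.29190372.
Var(ȳ) = (1 − 0.29190372)·5.51/10005 = 0.70809628·5.5072464 × 10^-4 = 3.8996607 × 10^-4.
SE(ȳ) = √(3.8996607 × 10^-4) = 0.0197.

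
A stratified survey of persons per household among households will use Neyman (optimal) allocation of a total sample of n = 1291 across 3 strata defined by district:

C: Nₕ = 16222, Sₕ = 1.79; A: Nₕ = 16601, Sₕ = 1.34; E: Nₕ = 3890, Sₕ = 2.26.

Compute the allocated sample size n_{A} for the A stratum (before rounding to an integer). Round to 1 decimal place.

Neyman allocation: nₕ = n·NₕSₕ / Σⱼ NⱼSⱼ.
Σ NⱼSⱼ = 16222·1.79 + 16601·1.34 + 3890·2.26 = 60074.12.
n_{A} = 1291·16601·1.34 / 60074.12 = 478.1.

478.1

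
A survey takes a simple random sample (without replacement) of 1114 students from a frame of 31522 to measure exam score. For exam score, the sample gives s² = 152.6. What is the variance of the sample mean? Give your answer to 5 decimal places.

0.13214

Under SRS without replacement, Var(ȳ) = (1 − f)·s²/n with f = n/N = 1114/31522 = 0.03534040.
Var(ȳ) = (1 − 0.03534040)·152.6/1114 = 0.96465960·0.13698384 = 0.13214278.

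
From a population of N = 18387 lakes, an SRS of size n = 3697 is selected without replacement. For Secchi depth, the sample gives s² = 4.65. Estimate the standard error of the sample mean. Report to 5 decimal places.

Under SRS without replacement, Var(ȳ) = (1 − f)·s²/n with f = n/N = 3697/18387 = 0.20106597.
Var(ȳ) = (1 − 0.20106597)·4.65/3697 = 0.79893403·0.0012577766 = 0.0010048805.
SE(ȳ) = √(0.0010048805) = 0.03170.

0.03170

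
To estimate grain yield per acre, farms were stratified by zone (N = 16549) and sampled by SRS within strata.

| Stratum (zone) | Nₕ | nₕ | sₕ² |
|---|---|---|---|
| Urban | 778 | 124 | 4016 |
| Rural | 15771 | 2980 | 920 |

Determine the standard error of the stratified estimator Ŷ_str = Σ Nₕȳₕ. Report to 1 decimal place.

8874.5

Var(Ŷ_str) = Σₕ Nₕ²(1 − fₕ)sₕ²/nₕ.
Urban: 778²·(1 − 124/778)·4016/124 = 1.6478943 × 10^7.
Rural: 15771²·(1 − 2980/15771)·920/2980 = 6.2278091 × 10^7.
Sum = 7.8757034 × 10^7.
SE = √(7.8757034 × 10^7) = 8874.5.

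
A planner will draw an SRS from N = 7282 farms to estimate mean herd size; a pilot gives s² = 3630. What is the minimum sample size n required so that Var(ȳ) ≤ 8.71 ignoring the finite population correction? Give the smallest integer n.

417

Without fpc, n₀ = s²/D = 3630/8.71 = 416.7623.
Rounding up, n = 417.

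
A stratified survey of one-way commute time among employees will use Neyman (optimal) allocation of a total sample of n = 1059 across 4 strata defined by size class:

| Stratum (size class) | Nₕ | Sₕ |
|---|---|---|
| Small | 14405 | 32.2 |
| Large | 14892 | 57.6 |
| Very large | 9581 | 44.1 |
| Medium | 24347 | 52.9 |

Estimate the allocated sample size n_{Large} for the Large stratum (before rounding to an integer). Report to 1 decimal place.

Neyman allocation: nₕ = n·NₕSₕ / Σⱼ NⱼSⱼ.
Σ NⱼSⱼ = 14405·32.2 + 14892·57.6 + 9581·44.1 + 24347·52.9 = 3.0320986 × 10^6.
n_{Large} = 1059·14892·57.6 / (3.0320986 × 10^6) = 299.6.

299.6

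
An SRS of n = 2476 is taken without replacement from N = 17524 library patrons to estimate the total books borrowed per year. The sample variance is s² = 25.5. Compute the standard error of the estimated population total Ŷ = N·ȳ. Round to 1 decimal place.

Var(Ŷ) = N²·Var(ȳ) = N²·(1 − n/N)·s²/n.
f = 2476/17524 = 0.14129194; Var(ȳ) = 0.85870806·25.5/2476 = 0.0088437219.
Var(Ŷ) = 17524² · 0.0088437219 = 2.7158237 × 10^6.
SE(Ŷ) = √(2.7158237 × 10^6) = 1648.0.

1648.0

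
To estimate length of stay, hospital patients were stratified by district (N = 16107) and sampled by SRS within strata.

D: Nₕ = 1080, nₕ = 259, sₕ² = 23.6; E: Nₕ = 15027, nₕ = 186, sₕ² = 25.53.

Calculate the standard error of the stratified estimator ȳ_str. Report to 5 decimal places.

Var(ȳ_str) = Σₕ Wₕ²(1 − fₕ)sₕ²/nₕ with Wₕ = Nₕ/N, N = 16107.
D: Wₕ = 0.06705159; term = 0.06705159²·(1 − 0.23981481)·23.6/259 = 3.1142239 × 10^-4.
E: Wₕ = 0.93294841; term = 0.93294841²·(1 − 0.01237772)·25.53/186 = 0.11798967.
Sum = 0.11830109.
SE = √(0.11830109) = 0.34395.

0.34395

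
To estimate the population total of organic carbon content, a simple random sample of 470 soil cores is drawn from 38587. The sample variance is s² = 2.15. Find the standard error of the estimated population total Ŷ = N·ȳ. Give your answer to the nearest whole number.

2594

Var(Ŷ) = N²·Var(ȳ) = N²·(1 − n/N)·s²/n.
f = 470/38587 = 0.01218027; Var(ȳ) = 0.98781973·2.15/470 = 0.0045187498.
Var(Ŷ) = 38587² · 0.0045187498 = 6.7282222 × 10^6.
SE(Ŷ) = √(6.7282222 × 10^6) = 2594.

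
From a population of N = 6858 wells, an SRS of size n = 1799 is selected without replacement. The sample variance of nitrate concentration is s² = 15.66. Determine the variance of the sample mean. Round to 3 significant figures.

0.00642

Under SRS without replacement, Var(ȳ) = (1 − f)·s²/n with f = n/N = 1799/6858 = 0.26232138.
Var(ȳ) = (1 − 0.26232138)·15.66/1799 = 0.73767862·0.008704836 = 0.0064213715.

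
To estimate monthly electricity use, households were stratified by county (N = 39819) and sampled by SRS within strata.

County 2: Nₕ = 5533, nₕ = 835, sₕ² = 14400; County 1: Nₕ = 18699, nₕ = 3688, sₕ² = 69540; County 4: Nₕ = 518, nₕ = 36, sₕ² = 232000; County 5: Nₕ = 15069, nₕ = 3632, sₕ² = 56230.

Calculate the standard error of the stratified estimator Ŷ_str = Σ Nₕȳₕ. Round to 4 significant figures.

100100

Var(Ŷ_str) = Σₕ Nₕ²(1 − fₕ)sₕ²/nₕ.
County 2: 5533²·(1 − 835/5533)·14400/835 = 4.4828035 × 10^8.
County 1: 18699²·(1 − 3688/18699)·69540/3688 = 5.292633 × 10^9.
County 4: 518²·(1 − 36/518)·232000/36 = 1.6090231 × 10^9.
County 5: 15069²·(1 − 3632/15069)·56230/3632 = 2.6682026 × 10^9.
Sum = 1.0018139 × 10^10.
SE = √(1.0018139 × 10^10) = 100100.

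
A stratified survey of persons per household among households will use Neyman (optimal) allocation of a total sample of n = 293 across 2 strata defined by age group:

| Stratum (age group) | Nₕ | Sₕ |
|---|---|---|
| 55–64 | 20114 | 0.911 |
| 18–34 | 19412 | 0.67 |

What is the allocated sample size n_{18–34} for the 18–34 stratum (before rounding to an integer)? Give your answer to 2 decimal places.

Neyman allocation: nₕ = n·NₕSₕ / Σⱼ NⱼSⱼ.
Σ NⱼSⱼ = 20114·0.911 + 19412·0.67 = 31329.894.
n_{18–34} = 293·19412·0.67 / 31329.894 = 121.63.

121.63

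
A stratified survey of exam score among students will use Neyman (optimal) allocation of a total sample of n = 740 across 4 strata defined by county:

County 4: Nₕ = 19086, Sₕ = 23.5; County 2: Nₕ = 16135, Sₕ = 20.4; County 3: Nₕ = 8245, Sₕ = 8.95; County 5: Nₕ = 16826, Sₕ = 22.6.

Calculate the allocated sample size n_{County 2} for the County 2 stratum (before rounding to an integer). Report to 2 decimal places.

Neyman allocation: nₕ = n·NₕSₕ / Σⱼ NⱼSⱼ.
Σ NⱼSⱼ = 19086·23.5 + 16135·20.4 + 8245·8.95 + 16826·22.6 = 1.2317354 × 10^6.
n_{County 2} = 740·16135·20.4 / (1.2317354 × 10^6) = 197.75.

197.75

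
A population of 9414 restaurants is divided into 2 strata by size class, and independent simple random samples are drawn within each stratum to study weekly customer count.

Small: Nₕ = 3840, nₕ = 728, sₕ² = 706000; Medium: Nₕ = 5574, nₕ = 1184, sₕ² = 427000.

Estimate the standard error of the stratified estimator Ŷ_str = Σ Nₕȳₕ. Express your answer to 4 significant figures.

Var(Ŷ_str) = Σₕ Nₕ²(1 − fₕ)sₕ²/nₕ.
Small: 3840²·(1 − 728/3840)·706000/728 = 1.1588951 × 10^10.
Medium: 5574²·(1 − 1184/5574)·427000/1184 = 8.8248566 × 10^9.
Sum = 2.0413808 × 10^10.
SE = √(2.0413808 × 10^10) = 142900.

142900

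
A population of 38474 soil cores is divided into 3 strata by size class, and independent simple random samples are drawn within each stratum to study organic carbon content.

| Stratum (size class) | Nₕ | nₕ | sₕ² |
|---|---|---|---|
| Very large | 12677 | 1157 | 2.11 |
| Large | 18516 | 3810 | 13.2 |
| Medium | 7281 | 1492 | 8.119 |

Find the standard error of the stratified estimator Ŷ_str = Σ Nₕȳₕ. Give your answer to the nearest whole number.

Var(Ŷ_str) = Σₕ Nₕ²(1 − fₕ)sₕ²/nₕ.
Very large: 12677²·(1 − 1157/12677)·2.11/1157 = 266328.76.
Large: 18516²·(1 − 3810/18516)·13.2/3810 = 943388.74.
Medium: 7281²·(1 − 1492/7281)·8.119/1492 = 229365.61.
Sum = 1.4390831 × 10^6.
SE = √(1.4390831 × 10^6) = 1200.

1200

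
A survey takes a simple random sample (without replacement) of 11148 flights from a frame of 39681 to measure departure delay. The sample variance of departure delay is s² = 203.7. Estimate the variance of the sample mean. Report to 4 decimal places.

Under SRS without replacement, Var(ȳ) = (1 − f)·s²/n with f = n/N = 11148/39681 = 0.28094050.
Var(ȳ) = (1 − 0.28094050)·203.7/11148 = 0.71905950·0.018272336 = 0.013138897.

0.0131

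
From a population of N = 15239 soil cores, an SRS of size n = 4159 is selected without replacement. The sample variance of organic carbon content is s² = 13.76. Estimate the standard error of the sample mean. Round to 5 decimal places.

0.04905

Under SRS without replacement, Var(ȳ) = (1 − f)·s²/n with f = n/N = 4159/15239 = 0.27291817.
Var(ȳ) = (1 − 0.27291817)·13.76/4159 = 0.72708183·0.0033084876 = 0.0024055412.
SE(ȳ) = √(0.0024055412) = 0.04905.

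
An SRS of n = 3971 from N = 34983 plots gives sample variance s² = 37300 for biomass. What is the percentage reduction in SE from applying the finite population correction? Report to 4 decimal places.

f = n/N = 3971/34983 = 0.11351228.
SE_no-fpc = √(s²/n) = 3.0648165; SE_fpc = √((1−f)s²/n) = 2.8856313.
Ratio = √(1−f) = 0.94153477. Reduction = 100·(1 − 0.94153477) = 5.8465%.

5.8465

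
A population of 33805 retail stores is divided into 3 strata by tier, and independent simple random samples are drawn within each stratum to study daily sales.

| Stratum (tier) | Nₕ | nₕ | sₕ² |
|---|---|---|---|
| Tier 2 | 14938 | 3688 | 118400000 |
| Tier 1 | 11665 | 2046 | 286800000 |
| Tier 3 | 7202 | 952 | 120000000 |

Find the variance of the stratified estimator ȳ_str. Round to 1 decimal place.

23449.5

Var(ȳ_str) = Σₕ Wₕ²(1 − fₕ)sₕ²/nₕ with Wₕ = Nₕ/N, N = 33805.
Tier 2: Wₕ = 0.44188729; term = 0.44188729²·(1 − 0.24688713)·118400000/3688 = 4721.1075.
Tier 1: Wₕ = 0.34506730; term = 0.34506730²·(1 − 0.17539649)·286800000/2046 = 13763.418.
Tier 3: Wₕ = 0.21304541; term = 0.21304541²·(1 − 0.13218550)·120000000/952 = 4964.9577.
Sum = 23449.483.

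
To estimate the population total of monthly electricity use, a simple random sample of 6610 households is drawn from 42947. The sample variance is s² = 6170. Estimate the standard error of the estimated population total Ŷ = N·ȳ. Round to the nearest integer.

38167

Var(Ŷ) = N²·Var(ȳ) = N²·(1 − n/N)·s²/n.
f = 6610/42947 = 0.15391063; Var(ȳ) = 0.84608937·6170/6610 = 0.78976874.
Var(Ŷ) = 42947² · 0.78976874 = 1.4566849 × 10^9.
SE(Ŷ) = √(1.4566849 × 10^9) = 38167.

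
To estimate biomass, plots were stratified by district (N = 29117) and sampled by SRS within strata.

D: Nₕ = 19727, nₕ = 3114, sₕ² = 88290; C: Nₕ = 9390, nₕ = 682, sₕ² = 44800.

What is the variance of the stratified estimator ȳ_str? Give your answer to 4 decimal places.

Var(ȳ_str) = Σₕ Wₕ²(1 − fₕ)sₕ²/nₕ with Wₕ = Nₕ/N, N = 29117.
D: Wₕ = 0.67750799; term = 0.67750799²·(1 − 0.15785472)·88290/3114 = 10.959955.
C: Wₕ = 0.32249201; term = 0.32249201²·(1 − 0.07263046)·44800/682 = 6.3355511.
Sum = 17.295506.

17.2955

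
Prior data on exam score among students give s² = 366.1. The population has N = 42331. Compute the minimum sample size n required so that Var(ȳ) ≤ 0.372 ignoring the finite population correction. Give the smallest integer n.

985

Without fpc, n₀ = s²/D = 366.1/0.372 = 984.1398.
Rounding up, n = 985.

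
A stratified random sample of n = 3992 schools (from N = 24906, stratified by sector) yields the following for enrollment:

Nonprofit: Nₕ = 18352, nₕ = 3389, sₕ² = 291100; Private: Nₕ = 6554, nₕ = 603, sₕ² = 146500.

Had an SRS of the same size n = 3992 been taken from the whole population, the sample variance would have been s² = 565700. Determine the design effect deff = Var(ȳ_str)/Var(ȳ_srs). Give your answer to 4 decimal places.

0.4479

Var(ȳ_str) = Σ Wₕ²(1−fₕ)sₕ²/nₕ with Wₕ = Nₕ/24906:
  Nonprofit: (18352/24906)²·(1−3389/18352)·291100/3389 = 38.024608
  Private: (6554/24906)²·(1−603/6554)·146500/603 = 15.275968
  → Var(ȳ_str) = 53.300576.
Var(ȳ_srs) = (1 − 3992/24906)·565700/3992 = 118.99501.
deff = 53.300576 / 118.99501 = 0.4479.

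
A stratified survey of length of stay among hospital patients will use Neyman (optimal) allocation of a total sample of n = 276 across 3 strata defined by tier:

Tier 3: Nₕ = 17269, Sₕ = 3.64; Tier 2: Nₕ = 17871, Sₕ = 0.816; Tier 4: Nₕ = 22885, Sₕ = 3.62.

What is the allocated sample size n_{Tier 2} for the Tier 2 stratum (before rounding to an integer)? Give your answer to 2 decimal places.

Neyman allocation: nₕ = n·NₕSₕ / Σⱼ NⱼSⱼ.
Σ NⱼSⱼ = 17269·3.64 + 17871·0.816 + 22885·3.62 = 160285.6.
n_{Tier 2} = 276·17871·0.816 / 160285.6 = 25.11.

25.11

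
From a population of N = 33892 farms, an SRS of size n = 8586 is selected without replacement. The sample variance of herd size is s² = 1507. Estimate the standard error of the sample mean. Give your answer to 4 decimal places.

Under SRS without replacement, Var(ȳ) = (1 − f)·s²/n with f = n/N = 8586/33892 = 0.25333412.
Var(ȳ) = (1 − 0.25333412)·1507/8586 = 0.74666588·0.17551829 = 0.13105352.
SE(ȳ) = √(0.13105352) = 0.3620.

0.3620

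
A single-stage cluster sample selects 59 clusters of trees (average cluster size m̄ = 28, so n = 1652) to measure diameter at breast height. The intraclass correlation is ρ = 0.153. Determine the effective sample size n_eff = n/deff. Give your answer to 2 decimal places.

321.96

deff = 1 + (28 − 1)·0.153 = 1 + 4.131 = 5.131.
n_eff = 1652 / 5.131 = 321.96.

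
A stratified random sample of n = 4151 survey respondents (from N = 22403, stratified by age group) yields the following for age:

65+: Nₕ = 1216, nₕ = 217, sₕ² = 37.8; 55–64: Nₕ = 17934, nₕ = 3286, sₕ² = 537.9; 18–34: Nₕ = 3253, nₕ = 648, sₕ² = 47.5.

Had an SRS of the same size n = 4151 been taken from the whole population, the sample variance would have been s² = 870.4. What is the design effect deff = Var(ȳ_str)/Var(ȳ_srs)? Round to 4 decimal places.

Var(ȳ_str) = Σ Wₕ²(1−fₕ)sₕ²/nₕ with Wₕ = Nₕ/22403:
  65+: (1216/22403)²·(1−217/1216)·37.8/217 = 4.2161764 × 10^-4
  55–64: (17934/22403)²·(1−3286/17934)·537.9/3286 = 0.08567954
  18–34: (3253/22403)²·(1−648/3253)·47.5/648 = 0.0012376505
  → Var(ȳ_str) = 0.087338808.
Var(ȳ_srs) = (1 − 4151/22403)·870.4/4151 = 0.17083247.
deff = 0.087338808 / 0.17083247 = 0.5113.

0.5113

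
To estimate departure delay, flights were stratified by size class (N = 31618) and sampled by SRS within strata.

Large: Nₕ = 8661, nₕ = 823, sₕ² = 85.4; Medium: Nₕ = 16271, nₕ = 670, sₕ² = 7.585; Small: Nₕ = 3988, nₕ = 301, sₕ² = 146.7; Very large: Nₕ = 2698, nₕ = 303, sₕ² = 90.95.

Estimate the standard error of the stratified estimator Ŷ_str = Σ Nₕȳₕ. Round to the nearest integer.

Var(Ŷ_str) = Σₕ Nₕ²(1 − fₕ)sₕ²/nₕ.
Large: 8661²·(1 − 823/8661)·85.4/823 = 7.0441944 × 10^6.
Medium: 16271²·(1 − 670/16271)·7.585/670 = 2.8737399 × 10^6.
Small: 3988²·(1 − 301/3988)·146.7/301 = 7.1662492 × 10^6.
Very large: 2698²·(1 − 303/2698)·90.95/303 = 1.9395793 × 10^6.
Sum = 1.9023763 × 10^7.
SE = √(1.9023763 × 10^7) = 4362.

4362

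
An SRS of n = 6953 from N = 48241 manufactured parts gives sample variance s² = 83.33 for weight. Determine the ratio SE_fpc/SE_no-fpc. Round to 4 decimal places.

0.9251

f = n/N = 6953/48241 = 0.14413051.
SE_no-fpc = √(s²/n) = 0.1094749; SE_fpc = √((1−f)s²/n) = 0.10127875.
Ratio = √(1−f) = 0.92513215.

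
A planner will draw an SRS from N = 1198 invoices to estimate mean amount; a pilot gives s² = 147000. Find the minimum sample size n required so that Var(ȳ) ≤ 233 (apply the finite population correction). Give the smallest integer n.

Without fpc, n₀ = s²/D = 147000/233 = 630.9013.
With fpc, (1 − n/N)·s²/n ≤ D requires n ≥ n₀/(1 + n₀/N) = 630.9013/(1 + 630.9013/1198) = 413.2644.
Rounding up, n = 414.

414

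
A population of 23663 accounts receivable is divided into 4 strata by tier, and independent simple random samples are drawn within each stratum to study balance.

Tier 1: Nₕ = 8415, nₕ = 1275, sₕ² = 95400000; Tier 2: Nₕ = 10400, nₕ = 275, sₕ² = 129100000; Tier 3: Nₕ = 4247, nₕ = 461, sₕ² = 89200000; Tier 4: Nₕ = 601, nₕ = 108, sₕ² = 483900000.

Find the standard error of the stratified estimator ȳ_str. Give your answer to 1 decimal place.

322.9

Var(ȳ_str) = Σₕ Wₕ²(1 − fₕ)sₕ²/nₕ with Wₕ = Nₕ/N, N = 23663.
Tier 1: Wₕ = 0.35561848; term = 0.35561848²·(1 − 0.15151515)·95400000/1275 = 8028.8051.
Tier 2: Wₕ = 0.43950471; term = 0.43950471²·(1 − 0.02644231)·129100000/275 = 88284.063.
Tier 3: Wₕ = 0.17947851; term = 0.17947851²·(1 − 0.10854721)·89200000/461 = 5556.3193.
Tier 4: Wₕ = 0.02539830; term = 0.02539830²·(1 − 0.17970050)·483900000/108 = 2370.9023.
Sum = 104240.09.
SE = √(104240.09) = 322.9.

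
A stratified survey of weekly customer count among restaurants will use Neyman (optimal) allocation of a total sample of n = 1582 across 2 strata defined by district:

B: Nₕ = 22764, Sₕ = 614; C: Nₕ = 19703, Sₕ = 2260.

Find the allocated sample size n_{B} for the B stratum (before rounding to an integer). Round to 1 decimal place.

Neyman allocation: nₕ = n·NₕSₕ / Σⱼ NⱼSⱼ.
Σ NⱼSⱼ = 22764·614 + 19703·2260 = 5.8505876 × 10^7.
n_{B} = 1582·22764·614 / (5.8505876 × 10^7) = 377.9.

377.9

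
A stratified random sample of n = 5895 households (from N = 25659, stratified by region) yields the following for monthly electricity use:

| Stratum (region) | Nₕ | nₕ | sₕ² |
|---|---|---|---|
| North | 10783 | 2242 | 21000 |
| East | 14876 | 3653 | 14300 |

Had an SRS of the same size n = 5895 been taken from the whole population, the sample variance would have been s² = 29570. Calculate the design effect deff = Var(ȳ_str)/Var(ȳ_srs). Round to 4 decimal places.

Var(ȳ_str) = Σ Wₕ²(1−fₕ)sₕ²/nₕ with Wₕ = Nₕ/25659:
  North: (10783/25659)²·(1−2242/10783)·21000/2242 = 1.3102451
  East: (14876/25659)²·(1−3653/14876)·14300/3653 = 0.99266348
  → Var(ȳ_str) = 2.3029086.
Var(ȳ_srs) = (1 − 5895/25659)·29570/5895 = 3.8636932.
deff = 2.3029086 / 3.8636932 = 0.5960.

0.5960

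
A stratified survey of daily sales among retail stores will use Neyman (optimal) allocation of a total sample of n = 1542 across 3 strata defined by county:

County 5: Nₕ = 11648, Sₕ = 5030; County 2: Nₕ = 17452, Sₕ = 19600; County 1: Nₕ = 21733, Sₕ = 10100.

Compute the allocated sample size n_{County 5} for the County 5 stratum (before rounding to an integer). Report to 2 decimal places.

Neyman allocation: nₕ = n·NₕSₕ / Σⱼ NⱼSⱼ.
Σ NⱼSⱼ = 11648·5030 + 17452·19600 + 21733·10100 = 6.2015194 × 10^8.
n_{County 5} = 1542·11648·5030 / (6.2015194 × 10^8) = 145.68.

145.68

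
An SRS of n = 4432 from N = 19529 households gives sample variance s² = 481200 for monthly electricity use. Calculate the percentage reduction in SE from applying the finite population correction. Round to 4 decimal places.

12.0764

f = n/N = 4432/19529 = 0.22694454.
SE_no-fpc = √(s²/n) = 10.419885; SE_fpc = √((1−f)s²/n) = 9.1615353.
Ratio = √(1−f) = 0.87923572. Reduction = 100·(1 − 0.87923572) = 12.0764%.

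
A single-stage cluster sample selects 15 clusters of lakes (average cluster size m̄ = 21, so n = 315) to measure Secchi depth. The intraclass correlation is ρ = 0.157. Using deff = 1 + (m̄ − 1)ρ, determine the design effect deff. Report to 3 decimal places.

deff = 1 + (21 − 1)·0.157 = 1 + 3.14 = 4.14.

4.140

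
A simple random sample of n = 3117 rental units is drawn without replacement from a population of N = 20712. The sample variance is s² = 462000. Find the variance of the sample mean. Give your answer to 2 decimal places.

125.91

Under SRS without replacement, Var(ȳ) = (1 − f)·s²/n with f = n/N = 3117/20712 = 0.15049247.
Var(ȳ) = (1 − 0.15049247)·462000/3117 = 0.84950753·148.21944 = 125.91353.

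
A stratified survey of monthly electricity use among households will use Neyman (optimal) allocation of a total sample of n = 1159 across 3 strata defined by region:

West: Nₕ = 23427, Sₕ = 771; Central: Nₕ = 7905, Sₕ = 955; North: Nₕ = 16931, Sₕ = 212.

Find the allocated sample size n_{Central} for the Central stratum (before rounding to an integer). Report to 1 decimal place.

Neyman allocation: nₕ = n·NₕSₕ / Σⱼ NⱼSⱼ.
Σ NⱼSⱼ = 23427·771 + 7905·955 + 16931·212 = 2.9200864 × 10^7.
n_{Central} = 1159·7905·955 / (2.9200864 × 10^7) = 299.6.

299.6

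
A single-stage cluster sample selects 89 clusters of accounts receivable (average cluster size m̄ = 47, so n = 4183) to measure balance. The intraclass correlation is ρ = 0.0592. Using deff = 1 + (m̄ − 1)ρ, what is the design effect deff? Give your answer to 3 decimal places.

3.723

deff = 1 + (47 − 1)·0.0592 = 1 + 2.7232 = 3.7232.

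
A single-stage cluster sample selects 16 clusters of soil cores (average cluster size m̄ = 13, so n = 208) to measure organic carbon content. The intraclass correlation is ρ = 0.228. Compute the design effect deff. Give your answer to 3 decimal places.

deff = 1 + (13 − 1)·0.228 = 1 + 2.736 = 3.736.

3.736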